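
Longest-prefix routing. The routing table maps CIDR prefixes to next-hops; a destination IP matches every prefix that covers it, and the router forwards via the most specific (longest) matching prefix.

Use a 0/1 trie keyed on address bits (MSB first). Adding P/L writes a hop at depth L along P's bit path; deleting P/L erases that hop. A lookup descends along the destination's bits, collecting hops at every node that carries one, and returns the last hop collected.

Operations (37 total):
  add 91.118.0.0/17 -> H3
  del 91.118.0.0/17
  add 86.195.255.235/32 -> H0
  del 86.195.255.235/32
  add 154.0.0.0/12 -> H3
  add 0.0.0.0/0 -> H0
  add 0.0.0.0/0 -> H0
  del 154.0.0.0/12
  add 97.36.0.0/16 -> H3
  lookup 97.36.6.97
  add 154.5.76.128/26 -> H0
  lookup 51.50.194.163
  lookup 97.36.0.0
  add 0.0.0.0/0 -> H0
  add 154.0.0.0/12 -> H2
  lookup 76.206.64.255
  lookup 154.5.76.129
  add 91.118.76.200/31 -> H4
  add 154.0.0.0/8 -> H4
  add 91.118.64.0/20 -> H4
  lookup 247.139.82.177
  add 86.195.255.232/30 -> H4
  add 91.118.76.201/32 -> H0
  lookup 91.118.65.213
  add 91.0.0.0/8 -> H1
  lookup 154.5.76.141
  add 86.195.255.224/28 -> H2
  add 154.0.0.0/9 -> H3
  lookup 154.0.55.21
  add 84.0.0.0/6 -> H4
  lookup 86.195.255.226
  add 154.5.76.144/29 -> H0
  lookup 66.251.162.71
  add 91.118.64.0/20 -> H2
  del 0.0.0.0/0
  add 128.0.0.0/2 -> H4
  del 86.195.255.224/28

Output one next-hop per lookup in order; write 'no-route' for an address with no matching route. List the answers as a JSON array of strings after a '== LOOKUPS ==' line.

Trace:
  add 91.118.0.0/17 -> H3 at depth 17
  - 91.118.0.0/17 clear@17
  add 86.195.255.235/32 -> H0 at depth 32
  - 86.195.255.235/32 clear@32
  add 154.0.0.0/12 -> H3 at depth 12
  add 0.0.0.0/0 -> H0 at depth 0
  add 0.0.0.0/0 -> H0 at depth 0
  - 154.0.0.0/12 clear@12
  add 97.36.0.0/16 -> H3 at depth 16
  lookup 97.36.6.97: bits 0110000100100100 walk d0:H0→d1:-→d2:-→d3:-→d4:-→d5:-→d6:-→d7:-→d8:-→d9:-→d10:-→d11:-→d12:-→d13:-→d14:-→d15:-→d16:H3 -> H3
  add 154.5.76.128/26 -> H0 at depth 26
  lookup 51.50.194.163: bits 0 walk d0:H0→d1:- -> H0
  lookup 97.36.0.0: bits 0110000100100100 walk d0:H0→d1:-→d2:-→d3:-→d4:-→d5:-→d6:-→d7:-→d8:-→d9:-→d10:-→d11:-→d12:-→d13:-→d14:-→d15:-→d16:H3 -> H3
  add 0.0.0.0/0 -> H0 at depth 0
  add 154.0.0.0/12 -> H2 at depth 12
  lookup 76.206.64.255: bits 010 walk d0:H0→d1:-→d2:-→d3:- -> H0
  lookup 154.5.76.129: bits 10011010000001010100110010 walk d0:H0→d1:-→d2:-→d3:-→d4:-→d5:-→d6:-→d7:-→d8:-→d9:-→d10:-→d11:-→d12:H2→d13:-→d14:-→d15:-→d16:-→d17:-→d18:-→d19:-→d20:-→d21:-→d22:-→d23:-→d24:-→d25:-→d26:H0 -> H0
  add 91.118.76.200/31 -> H4 at depth 31
  add 154.0.0.0/8 -> H4 at depth 8
  add 91.118.64.0/20 -> H4 at depth 20
  lookup 247.139.82.177: bits 1 walk d0:H0→d1:- -> H0
  add 86.195.255.232/30 -> H4 at depth 30
  add 91.118.76.201/32 -> H0 at depth 32
  lookup 91.118.65.213: bits 01011011011101100100 walk d0:H0→d1:-→d2:-→d3:-→d4:-→d5:-→d6:-→d7:-→d8:-→d9:-→d10:-→d11:-→d12:-→d13:-→d14:-→d15:-→d16:-→d17:-→d18:-→d19:-→d20:H4 -> H4
  add 91.0.0.0/8 -> H1 at depth 8
  lookup 154.5.76.141: bits 10011010000001010100110010 walk d0:H0→d1:-→d2:-→d3:-→d4:-→d5:-→d6:-→d7:-→d8:H4→d9:-→d10:-→d11:-→d12:H2→d13:-→d14:-→d15:-→d16:-→d17:-→d18:-→d19:-→d20:-→d21:-→d22:-→d23:-→d24:-→d25:-→d26:H0 -> H0
  add 86.195.255.224/28 -> H2 at depth 28
  add 154.0.0.0/9 -> H3 at depth 9
  lookup 154.0.55.21: bits 1001101000000 walk d0:H0→d1:-→d2:-→d3:-→d4:-→d5:-→d6:-→d7:-→d8:H4→d9:H3→d10:-→d11:-→d12:H2→d13:- -> H2
  add 84.0.0.0/6 -> H4 at depth 6
  lookup 86.195.255.226: bits 0101011011000011111111111110 walk d0:H0→d1:-→d2:-→d3:-→d4:-→d5:-→d6:H4→d7:-→d8:-→d9:-→d10:-→d11:-→d12:-→d13:-→d14:-→d15:-→d16:-→d17:-→d18:-→d19:-→d20:-→d21:-→d22:-→d23:-→d24:-→d25:-→d26:-→d27:-→d28:H2 -> H2
  add 154.5.76.144/29 -> H0 at depth 29
  lookup 66.251.162.71: bits 010 walk d0:H0→d1:-→d2:-→d3:- -> H0
  add 91.118.64.0/20 -> H2 at depth 20
  - 0.0.0.0/0 clear@0
  add 128.0.0.0/2 -> H4 at depth 2
  - 86.195.255.224/28 clear@28

== LOOKUPS ==
["H3","H0","H3","H0","H0","H0","H4","H0","H2","H2","H0"]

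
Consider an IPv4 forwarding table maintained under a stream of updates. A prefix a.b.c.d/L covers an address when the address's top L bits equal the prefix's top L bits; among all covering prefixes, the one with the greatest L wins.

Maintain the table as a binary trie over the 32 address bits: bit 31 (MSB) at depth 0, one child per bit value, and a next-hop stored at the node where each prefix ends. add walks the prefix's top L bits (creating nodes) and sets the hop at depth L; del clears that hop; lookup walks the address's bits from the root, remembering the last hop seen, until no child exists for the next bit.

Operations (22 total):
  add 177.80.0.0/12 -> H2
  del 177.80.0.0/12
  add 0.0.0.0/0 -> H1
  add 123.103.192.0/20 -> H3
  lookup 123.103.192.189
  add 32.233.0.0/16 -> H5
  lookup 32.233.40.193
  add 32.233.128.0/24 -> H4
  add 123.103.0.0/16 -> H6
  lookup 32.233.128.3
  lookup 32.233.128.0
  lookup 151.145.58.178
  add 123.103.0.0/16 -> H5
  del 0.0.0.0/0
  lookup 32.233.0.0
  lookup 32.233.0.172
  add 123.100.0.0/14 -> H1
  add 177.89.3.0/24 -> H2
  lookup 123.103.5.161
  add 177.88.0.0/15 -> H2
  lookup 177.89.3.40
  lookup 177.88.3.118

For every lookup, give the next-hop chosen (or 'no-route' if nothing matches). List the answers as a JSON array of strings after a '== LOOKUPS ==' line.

Apply in order:
  + 177.80.0.0/12 (H2) depth=12
  del 177.80.0.0/12 (clear depth 12)
  + 0.0.0.0/0 (H1) depth=0
  + 123.103.192.0/20 (H3) depth=20
  lookup 123.103.192.189: bits 01111011011001111100 walk d0:H1→d1:-→d2:-→d3:-→d4:-→d5:-→d6:-→d7:-→d8:-→d9:-→d10:-→d11:-→d12:-→d13:-→d14:-→d15:-→d16:-→d17:-→d18:-→d19:-→d20:H3 -> H3
  + 32.233.0.0/16 (H5) depth=16
  lookup 32.233.40.193: bits 0010000011101001 walk d0:H1→d1:-→d2:-→d3:-→d4:-→d5:-→d6:-→d7:-→d8:-→d9:-→d10:-→d11:-→d12:-→d13:-→d14:-→d15:-→d16:H5 -> H5
  + 32.233.128.0/24 (H4) depth=24
  + 123.103.0.0/16 (H6) depth=16
  lookup 32.233.128.3: bits 001000001110100110000000 walk d0:H1→d1:-→d2:-→d3:-→d4:-→d5:-→d6:-→d7:-→d8:-→d9:-→d10:-→d11:-→d12:-→d13:-→d14:-→d15:-→d16:H5→d17:-→d18:-→d19:-→d20:-→d21:-→d22:-→d23:-→d24:H4 -> H4
  lookup 32.233.128.0: bits 001000001110100110000000 walk d0:H1→d1:-→d2:-→d3:-→d4:-→d5:-→d6:-→d7:-→d8:-→d9:-→d10:-→d11:-→d12:-→d13:-→d14:-→d15:-→d16:H5→d17:-→d18:-→d19:-→d20:-→d21:-→d22:-→d23:-→d24:H4 -> H4
  lookup 151.145.58.178: bits 10 walk d0:H1→d1:-→d2:- -> H1
  + 123.103.0.0/16 (H5) depth=16
  del 0.0.0.0/0 (clear depth 0)
  lookup 32.233.0.0: bits 0010000011101001 walk d0:-→d1:-→d2:-→d3:-→d4:-→d5:-→d6:-→d7:-→d8:-→d9:-→d10:-→d11:-→d12:-→d13:-→d14:-→d15:-→d16:H5 -> H5
  lookup 32.233.0.172: bits 0010000011101001 walk d0:-→d1:-→d2:-→d3:-→d4:-→d5:-→d6:-→d7:-→d8:-→d9:-→d10:-→d11:-→d12:-→d13:-→d14:-→d15:-→d16:H5 -> H5
  + 123.100.0.0/14 (H1) depth=14
  + 177.89.3.0/24 (H2) depth=24
  lookup 123.103.5.161: bits 0111101101100111 walk d0:-→d1:-→d2:-→d3:-→d4:-→d5:-→d6:-→d7:-→d8:-→d9:-→d10:-→d11:-→d12:-→d13:-→d14:H1→d15:-→d16:H5 -> H5
  + 177.88.0.0/15 (H2) depth=15
  lookup 177.89.3.40: bits 101100010101100100000011 walk d0:-→d1:-→d2:-→d3:-→d4:-→d5:-→d6:-→d7:-→d8:-→d9:-→d10:-→d11:-→d12:-→d13:-→d14:-→d15:H2→d16:-→d17:-→d18:-→d19:-→d20:-→d21:-→d22:-→d23:-→d24:H2 -> H2
  lookup 177.88.3.118: bits 101100010101100 walk d0:-→d1:-→d2:-→d3:-→d4:-→d5:-→d6:-→d7:-→d8:-→d9:-→d10:-→d11:-→d12:-→d13:-→d14:-→d15:H2 -> H2

== LOOKUPS ==
["H3","H5","H4","H4","H1","H5","H5","H5","H2","H2"]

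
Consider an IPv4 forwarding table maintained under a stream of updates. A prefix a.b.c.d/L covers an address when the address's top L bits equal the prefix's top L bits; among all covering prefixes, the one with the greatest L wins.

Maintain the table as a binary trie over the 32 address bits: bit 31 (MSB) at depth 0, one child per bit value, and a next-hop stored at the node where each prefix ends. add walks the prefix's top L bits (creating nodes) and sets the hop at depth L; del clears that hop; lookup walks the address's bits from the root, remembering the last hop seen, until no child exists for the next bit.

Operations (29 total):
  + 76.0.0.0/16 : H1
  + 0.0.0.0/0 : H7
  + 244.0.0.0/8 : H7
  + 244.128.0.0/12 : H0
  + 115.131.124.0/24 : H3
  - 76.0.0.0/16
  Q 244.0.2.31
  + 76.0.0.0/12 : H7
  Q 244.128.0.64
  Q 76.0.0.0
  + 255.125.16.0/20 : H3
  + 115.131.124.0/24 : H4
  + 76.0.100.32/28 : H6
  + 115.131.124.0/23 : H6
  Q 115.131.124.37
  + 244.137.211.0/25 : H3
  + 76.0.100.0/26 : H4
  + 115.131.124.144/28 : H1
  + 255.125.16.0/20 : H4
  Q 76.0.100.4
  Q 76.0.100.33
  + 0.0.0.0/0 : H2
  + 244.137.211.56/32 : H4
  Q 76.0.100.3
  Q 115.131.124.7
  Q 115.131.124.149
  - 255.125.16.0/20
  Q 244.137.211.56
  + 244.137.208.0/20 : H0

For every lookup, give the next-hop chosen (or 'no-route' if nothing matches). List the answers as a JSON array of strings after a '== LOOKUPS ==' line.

Process each operation:
  + 76.0.0.0/16 (H1) depth=16
  + 0.0.0.0/0 (H7) depth=0
  + 244.0.0.0/8 (H7) depth=8
  + 244.128.0.0/12 (H0) depth=12
  + 115.131.124.0/24 (H3) depth=24
  del 76.0.0.0/16 (clear depth 16)
  lookup 244.0.2.31: bits 11110100 walk d0:H7→d1:-→d2:-→d3:-→d4:-→d5:-→d6:-→d7:-→d8:H7 -> H7
  + 76.0.0.0/12 (H7) depth=12
  lookup 244.128.0.64: bits 111101001000 walk d0:H7→d1:-→d2:-→d3:-→d4:-→d5:-→d6:-→d7:-→d8:H7→d9:-→d10:-→d11:-→d12:H0 -> H0
  lookup 76.0.0.0: bits 0100110000000000 walk d0:H7→d1:-→d2:-→d3:-→d4:-→d5:-→d6:-→d7:-→d8:-→d9:-→d10:-→d11:-→d12:H7→d13:-→d14:-→d15:-→d16:- -> H7
  + 255.125.16.0/20 (H3) depth=20
  + 115.131.124.0/24 (H4) depth=24
  + 76.0.100.32/28 (H6) depth=28
  + 115.131.124.0/23 (H6) depth=23
  lookup 115.131.124.37: bits 011100111000001101111100 walk d0:H7→d1:-→d2:-→d3:-→d4:-→d5:-→d6:-→d7:-→d8:-→d9:-→d10:-→d11:-→d12:-→d13:-→d14:-→d15:-→d16:-→d17:-→d18:-→d19:-→d20:-→d21:-→d22:-→d23:H6→d24:H4 -> H4
  + 244.137.211.0/25 (H3) depth=25
  + 76.0.100.0/26 (H4) depth=26
  + 115.131.124.144/28 (H1) depth=28
  + 255.125.16.0/20 (H4) depth=20
  lookup 76.0.100.4: bits 01001100000000000110010000 walk d0:H7→d1:-→d2:-→d3:-→d4:-→d5:-→d6:-→d7:-→d8:-→d9:-→d10:-→d11:-→d12:H7→d13:-→d14:-→d15:-→d16:-→d17:-→d18:-→d19:-→d20:-→d21:-→d22:-→d23:-→d24:-→d25:-→d26:H4 -> H4
  lookup 76.0.100.33: bits 0100110000000000011001000010 walk d0:H7→d1:-→d2:-→d3:-→d4:-→d5:-→d6:-→d7:-→d8:-→d9:-→d10:-→d11:-→d12:H7→d13:-→d14:-→d15:-→d16:-→d17:-→d18:-→d19:-→d20:-→d21:-→d22:-→d23:-→d24:-→d25:-→d26:H4→d27:-→d28:H6 -> H6
  + 0.0.0.0/0 (H2) depth=0
  + 244.137.211.56/32 (H4) depth=32
  lookup 76.0.100.3: bits 01001100000000000110010000 walk d0:H2→d1:-→d2:-→d3:-→d4:-→d5:-→d6:-→d7:-→d8:-→d9:-→d10:-→d11:-→d12:H7→d13:-→d14:-→d15:-→d16:-→d17:-→d18:-→d19:-→d20:-→d21:-→d22:-→d23:-→d24:-→d25:-→d26:H4 -> H4
  lookup 115.131.124.7: bits 011100111000001101111100 walk d0:H2→d1:-→d2:-→d3:-→d4:-→d5:-→d6:-→d7:-→d8:-→d9:-→d10:-→d11:-→d12:-→d13:-→d14:-→d15:-→d16:-→d17:-→d18:-→d19:-→d20:-→d21:-→d22:-→d23:H6→d24:H4 -> H4
  lookup 115.131.124.149: bits 0111001110000011011111001001 walk d0:H2→d1:-→d2:-→d3:-→d4:-→d5:-→d6:-→d7:-→d8:-→d9:-→d10:-→d11:-→d12:-→d13:-→d14:-→d15:-→d16:-→d17:-→d18:-→d19:-→d20:-→d21:-→d22:-→d23:H6→d24:H4→d25:-→d26:-→d27:-→d28:H1 -> H1
  del 255.125.16.0/20 (clear depth 20)
  lookup 244.137.211.56: bits 11110100100010011101001100111000 walk d0:H2→d1:-→d2:-→d3:-→d4:-→d5:-→d6:-→d7:-→d8:H7→d9:-→d10:-→d11:-→d12:H0→d13:-→d14:-→d15:-→d16:-→d17:-→d18:-→d19:-→d20:-→d21:-→d22:-→d23:-→d24:-→d25:H3→d26:-→d27:-→d28:-→d29:-→d30:-→d31:-→d32:H4 -> H4
  + 244.137.208.0/20 (H0) depth=20

== LOOKUPS ==
["H7","H0","H7","H4","H4","H6","H4","H4","H1","H4"]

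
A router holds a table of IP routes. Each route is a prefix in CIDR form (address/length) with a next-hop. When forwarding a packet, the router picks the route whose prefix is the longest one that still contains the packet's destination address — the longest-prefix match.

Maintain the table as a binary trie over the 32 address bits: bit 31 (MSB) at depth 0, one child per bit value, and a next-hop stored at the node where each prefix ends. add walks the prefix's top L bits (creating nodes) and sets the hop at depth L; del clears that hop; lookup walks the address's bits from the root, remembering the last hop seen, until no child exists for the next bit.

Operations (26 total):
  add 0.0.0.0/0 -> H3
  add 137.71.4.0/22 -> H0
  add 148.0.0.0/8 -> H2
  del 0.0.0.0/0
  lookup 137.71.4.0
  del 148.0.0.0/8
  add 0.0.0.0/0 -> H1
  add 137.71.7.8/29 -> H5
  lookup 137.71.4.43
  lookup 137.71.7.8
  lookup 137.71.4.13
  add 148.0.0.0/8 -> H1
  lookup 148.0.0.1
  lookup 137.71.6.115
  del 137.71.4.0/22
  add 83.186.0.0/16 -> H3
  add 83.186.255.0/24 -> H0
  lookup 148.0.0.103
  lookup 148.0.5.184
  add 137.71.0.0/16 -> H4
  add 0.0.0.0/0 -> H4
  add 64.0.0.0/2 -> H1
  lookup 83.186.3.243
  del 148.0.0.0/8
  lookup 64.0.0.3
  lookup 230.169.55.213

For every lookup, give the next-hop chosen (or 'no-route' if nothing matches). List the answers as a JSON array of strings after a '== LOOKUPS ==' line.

Process each operation:
  add 0.0.0.0/0 -> H3 at depth 0
  add 137.71.4.0/22 -> H0 at depth 22
  add 148.0.0.0/8 -> H2 at depth 8
  - 0.0.0.0/0 clear@0
  Q 137.71.4.0: descend 1000100101000111000001 ; hops seen [H0] ; pick H0
  - 148.0.0.0/8 clear@8
  add 0.0.0.0/0 -> H1 at depth 0
  add 137.71.7.8/29 -> H5 at depth 29
  Q 137.71.4.43: descend 1000100101000111000001 ; hops seen [H1,H0] ; pick H0
  Q 137.71.7.8: descend 10001001010001110000011100001 ; hops seen [H1,H0,H5] ; pick H5
  Q 137.71.4.13: descend 1000100101000111000001 ; hops seen [H1,H0] ; pick H0
  add 148.0.0.0/8 -> H1 at depth 8
  Q 148.0.0.1: descend 10010100 ; hops seen [H1,H1] ; pick H1
  Q 137.71.6.115: descend 10001001010001110000011 ; hops seen [H1,H0] ; pick H0
  - 137.71.4.0/22 clear@22
  add 83.186.0.0/16 -> H3 at depth 16
  add 83.186.255.0/24 -> H0 at depth 24
  Q 148.0.0.103: descend 10010100 ; hops seen [H1,H1] ; pick H1
  Q 148.0.5.184: descend 10010100 ; hops seen [H1,H1] ; pick H1
  add 137.71.0.0/16 -> H4 at depth 16
  add 0.0.0.0/0 -> H4 at depth 0
  add 64.0.0.0/2 -> H1 at depth 2
  Q 83.186.3.243: descend 0101001110111010 ; hops seen [H4,H1,H3] ; pick H3
  - 148.0.0.0/8 clear@8
  Q 64.0.0.3: descend 010 ; hops seen [H4,H1] ; pick H1
  Q 230.169.55.213: descend 1 ; hops seen [H4] ; pick H4

== LOOKUPS ==
["H0","H0","H5","H0","H1","H0","H1","H1","H3","H1","H4"]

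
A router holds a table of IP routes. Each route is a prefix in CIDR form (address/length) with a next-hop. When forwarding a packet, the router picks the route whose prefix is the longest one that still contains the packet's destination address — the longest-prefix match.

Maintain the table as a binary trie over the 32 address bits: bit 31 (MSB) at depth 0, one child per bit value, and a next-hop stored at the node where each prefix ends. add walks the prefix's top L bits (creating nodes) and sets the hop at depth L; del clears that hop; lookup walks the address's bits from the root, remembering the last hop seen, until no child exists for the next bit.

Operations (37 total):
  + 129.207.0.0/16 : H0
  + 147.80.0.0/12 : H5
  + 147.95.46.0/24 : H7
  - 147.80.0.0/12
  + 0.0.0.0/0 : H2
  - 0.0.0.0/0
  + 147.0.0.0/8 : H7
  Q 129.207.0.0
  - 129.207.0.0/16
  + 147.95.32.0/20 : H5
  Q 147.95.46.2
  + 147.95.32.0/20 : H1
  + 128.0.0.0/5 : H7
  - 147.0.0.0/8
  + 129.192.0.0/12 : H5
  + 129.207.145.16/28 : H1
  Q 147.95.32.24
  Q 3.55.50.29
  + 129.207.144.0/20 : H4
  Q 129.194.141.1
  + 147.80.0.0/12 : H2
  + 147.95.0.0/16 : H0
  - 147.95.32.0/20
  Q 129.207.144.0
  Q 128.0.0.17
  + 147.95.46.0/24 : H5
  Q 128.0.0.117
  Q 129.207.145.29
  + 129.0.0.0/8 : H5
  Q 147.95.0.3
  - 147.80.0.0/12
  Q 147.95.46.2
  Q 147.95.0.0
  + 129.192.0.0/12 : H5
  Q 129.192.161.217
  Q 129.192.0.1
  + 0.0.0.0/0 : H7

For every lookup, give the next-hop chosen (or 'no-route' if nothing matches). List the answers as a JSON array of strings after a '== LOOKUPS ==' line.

Trace:
  add 129.207.0.0/16 -> H0 at depth 16
  add 147.80.0.0/12 -> H5 at depth 12
  add 147.95.46.0/24 -> H7 at depth 24
  del 147.80.0.0/12 (clear depth 12)
  add 0.0.0.0/0 -> H2 at depth 0
  del 0.0.0.0/0 (clear depth 0)
  add 147.0.0.0/8 -> H7 at depth 8
  Q 129.207.0.0: descend 1000000111001111 ; hops seen [H0] ; pick H0
  del 129.207.0.0/16 (clear depth 16)
  add 147.95.32.0/20 -> H5 at depth 20
  Q 147.95.46.2: descend 100100110101111100101110 ; hops seen [H7,H5,H7] ; pick H7
  add 147.95.32.0/20 -> H1 at depth 20
  add 128.0.0.0/5 -> H7 at depth 5
  del 147.0.0.0/8 (clear depth 8)
  add 129.192.0.0/12 -> H5 at depth 12
  add 129.207.145.16/28 -> H1 at depth 28
  Q 147.95.32.24: descend 10010011010111110010 ; hops seen [H1] ; pick H1
  Q 3.55.50.29: descend ε ; hops seen [∅] ; pick no-route
  add 129.207.144.0/20 -> H4 at depth 20
  Q 129.194.141.1: descend 100000011100 ; hops seen [H7,H5] ; pick H5
  add 147.80.0.0/12 -> H2 at depth 12
  add 147.95.0.0/16 -> H0 at depth 16
  del 147.95.32.0/20 (clear depth 20)
  Q 129.207.144.0: descend 10000001110011111001000 ; hops seen [H7,H5,H4] ; pick H4
  Q 128.0.0.17: descend 1000000 ; hops seen [H7] ; pick H7
  add 147.95.46.0/24 -> H5 at depth 24
  Q 128.0.0.117: descend 1000000 ; hops seen [H7] ; pick H7
  Q 129.207.145.29: descend 1000000111001111100100010001 ; hops seen [H7,H5,H4,H1] ; pick H1
  add 129.0.0.0/8 -> H5 at depth 8
  Q 147.95.0.3: descend 100100110101111100 ; hops seen [H2,H0] ; pick H0
  del 147.80.0.0/12 (clear depth 12)
  Q 147.95.46.2: descend 100100110101111100101110 ; hops seen [H0,H5] ; pick H5
  Q 147.95.0.0: descend 100100110101111100 ; hops seen [H0] ; pick H0
  add 129.192.0.0/12 -> H5 at depth 12
  Q 129.192.161.217: descend 100000011100 ; hops seen [H7,H5,H5] ; pick H5
  Q 129.192.0.1: descend 100000011100 ; hops seen [H7,H5,H5] ; pick H5
  add 0.0.0.0/0 -> H7 at depth 0

== LOOKUPS ==
["H0","H7","H1","no-route","H5","H4","H7","H7","H1","H0","H5","H0","H5","H5"]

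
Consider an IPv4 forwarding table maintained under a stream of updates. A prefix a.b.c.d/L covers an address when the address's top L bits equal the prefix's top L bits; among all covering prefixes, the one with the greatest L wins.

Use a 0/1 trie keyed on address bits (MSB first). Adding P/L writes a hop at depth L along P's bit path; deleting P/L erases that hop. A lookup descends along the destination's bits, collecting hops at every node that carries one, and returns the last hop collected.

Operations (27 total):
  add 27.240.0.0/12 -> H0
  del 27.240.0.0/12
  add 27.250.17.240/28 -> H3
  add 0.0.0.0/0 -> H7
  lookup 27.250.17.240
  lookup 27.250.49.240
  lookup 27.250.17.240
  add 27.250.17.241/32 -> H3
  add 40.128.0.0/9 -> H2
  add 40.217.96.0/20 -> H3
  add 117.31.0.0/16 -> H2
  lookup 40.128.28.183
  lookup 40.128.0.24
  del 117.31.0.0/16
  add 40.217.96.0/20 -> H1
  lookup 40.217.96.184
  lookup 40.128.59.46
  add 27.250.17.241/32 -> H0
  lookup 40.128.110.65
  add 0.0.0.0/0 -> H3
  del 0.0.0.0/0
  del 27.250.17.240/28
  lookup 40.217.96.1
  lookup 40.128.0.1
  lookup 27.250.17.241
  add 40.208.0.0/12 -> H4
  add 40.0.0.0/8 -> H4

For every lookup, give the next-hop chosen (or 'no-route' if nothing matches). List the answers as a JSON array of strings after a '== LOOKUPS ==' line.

Apply in order:
  + 27.240.0.0/12 (H0) depth=12
  - 27.240.0.0/12 clear@12
  + 27.250.17.240/28 (H3) depth=28
  + 0.0.0.0/0 (H7) depth=0
  lookup 27.250.17.240: bits 0001101111111010000100011111 walk d0:H7→d1:-→d2:-→d3:-→d4:-→d5:-→d6:-→d7:-→d8:-→d9:-→d10:-→d11:-→d12:-→d13:-→d14:-→d15:-→d16:-→d17:-→d18:-→d19:-→d20:-→d21:-→d22:-→d23:-→d24:-→d25:-→d26:-→d27:-→d28:H3 -> H3
  lookup 27.250.49.240: bits 000110111111101000 walk d0:H7→d1:-→d2:-→d3:-→d4:-→d5:-→d6:-→d7:-→d8:-→d9:-→d10:-→d11:-→d12:-→d13:-→d14:-→d15:-→d16:-→d17:-→d18:- -> H7
  lookup 27.250.17.240: bits 0001101111111010000100011111 walk d0:H7→d1:-→d2:-→d3:-→d4:-→d5:-→d6:-→d7:-→d8:-→d9:-→d10:-→d11:-→d12:-→d13:-→d14:-→d15:-→d16:-→d17:-→d18:-→d19:-→d20:-→d21:-→d22:-→d23:-→d24:-→d25:-→d26:-→d27:-→d28:H3 -> H3
  + 27.250.17.241/32 (H3) depth=32
  + 40.128.0.0/9 (H2) depth=9
  + 40.217.96.0/20 (H3) depth=20
  + 117.31.0.0/16 (H2) depth=16
  lookup 40.128.28.183: bits 001010001 walk d0:H7→d1:-→d2:-→d3:-→d4:-→d5:-→d6:-→d7:-→d8:-→d9:H2 -> H2
  lookup 40.128.0.24: bits 001010001 walk d0:H7→d1:-→d2:-→d3:-→d4:-→d5:-→d6:-→d7:-→d8:-→d9:H2 -> H2
  - 117.31.0.0/16 clear@16
  + 40.217.96.0/20 (H1) depth=20
  lookup 40.217.96.184: bits 00101000110110010110 walk d0:H7→d1:-→d2:-→d3:-→d4:-→d5:-→d6:-→d7:-→d8:-→d9:H2→d10:-→d11:-→d12:-→d13:-→d14:-→d15:-→d16:-→d17:-→d18:-→d19:-→d20:H1 -> H1
  lookup 40.128.59.46: bits 001010001 walk d0:H7→d1:-→d2:-→d3:-→d4:-→d5:-→d6:-→d7:-→d8:-→d9:H2 -> H2
  + 27.250.17.241/32 (H0) depth=32
  lookup 40.128.110.65: bits 001010001 walk d0:H7→d1:-→d2:-→d3:-→d4:-→d5:-→d6:-→d7:-→d8:-→d9:H2 -> H2
  + 0.0.0.0/0 (H3) depth=0
  - 0.0.0.0/0 clear@0
  - 27.250.17.240/28 clear@28
  lookup 40.217.96.1: bits 00101000110110010110 walk d0:-→d1:-→d2:-→d3:-→d4:-→d5:-→d6:-→d7:-→d8:-→d9:H2→d10:-→d11:-→d12:-→d13:-→d14:-→d15:-→d16:-→d17:-→d18:-→d19:-→d20:H1 -> H1
  lookup 40.128.0.1: bits 001010001 walk d0:-→d1:-→d2:-→d3:-→d4:-→d5:-→d6:-→d7:-→d8:-→d9:H2 -> H2
  lookup 27.250.17.241: bits 00011011111110100001000111110001 walk d0:-→d1:-→d2:-→d3:-→d4:-→d5:-→d6:-→d7:-→d8:-→d9:-→d10:-→d11:-→d12:-→d13:-→d14:-→d15:-→d16:-→d17:-→d18:-→d19:-→d20:-→d21:-→d22:-→d23:-→d24:-→d25:-→d26:-→d27:-→d28:-→d29:-→d30:-→d31:-→d32:H0 -> H0
  + 40.208.0.0/12 (H4) depth=12
  + 40.0.0.0/8 (H4) depth=8

== LOOKUPS ==
["H3","H7","H3","H2","H2","H1","H2","H2","H1","H2","H0"]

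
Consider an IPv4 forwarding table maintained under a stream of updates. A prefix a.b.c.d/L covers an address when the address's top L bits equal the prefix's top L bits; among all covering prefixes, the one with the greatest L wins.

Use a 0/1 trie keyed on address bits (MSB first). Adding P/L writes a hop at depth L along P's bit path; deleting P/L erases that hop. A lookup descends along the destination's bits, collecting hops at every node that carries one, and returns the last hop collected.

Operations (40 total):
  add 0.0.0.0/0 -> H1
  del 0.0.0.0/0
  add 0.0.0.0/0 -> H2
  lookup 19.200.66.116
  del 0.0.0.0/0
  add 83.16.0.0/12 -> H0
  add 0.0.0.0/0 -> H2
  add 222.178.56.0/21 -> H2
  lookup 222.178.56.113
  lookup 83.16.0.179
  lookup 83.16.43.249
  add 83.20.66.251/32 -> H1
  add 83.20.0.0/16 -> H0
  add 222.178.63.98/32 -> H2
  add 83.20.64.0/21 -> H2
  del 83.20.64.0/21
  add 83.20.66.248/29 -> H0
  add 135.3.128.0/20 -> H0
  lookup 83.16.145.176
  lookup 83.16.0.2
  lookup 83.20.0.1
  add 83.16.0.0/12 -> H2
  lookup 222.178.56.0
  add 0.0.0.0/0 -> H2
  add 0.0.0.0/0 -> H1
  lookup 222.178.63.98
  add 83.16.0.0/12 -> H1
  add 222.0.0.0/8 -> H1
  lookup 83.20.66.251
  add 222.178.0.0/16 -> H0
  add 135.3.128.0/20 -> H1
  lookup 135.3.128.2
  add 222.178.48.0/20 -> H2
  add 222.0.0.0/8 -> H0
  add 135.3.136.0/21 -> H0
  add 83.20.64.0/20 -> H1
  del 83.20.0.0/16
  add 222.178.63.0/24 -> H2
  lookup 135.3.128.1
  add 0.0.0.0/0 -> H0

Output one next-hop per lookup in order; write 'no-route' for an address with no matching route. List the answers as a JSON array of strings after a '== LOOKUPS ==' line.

Process each operation:
  add 0.0.0.0/0 -> H1 at depth 0
  - 0.0.0.0/0 clear@0
  add 0.0.0.0/0 -> H2 at depth 0
  ? 19.200.66.116  path d0:H2  best=H2
  - 0.0.0.0/0 clear@0
  add 83.16.0.0/12 -> H0 at depth 12
  add 0.0.0.0/0 -> H2 at depth 0
  add 222.178.56.0/21 -> H2 at depth 21
  ? 222.178.56.113  path d0:H2→d1:-→d2:-→d3:-→d4:-→d5:-→d6:-→d7:-→d8:-→d9:-→d10:-→d11:-→d12:-→d13:-→d14:-→d15:-→d16:-→d17:-→d18:-→d19:-→d20:-→d21:H2  best=H2
  ? 83.16.0.179  path d0:H2→d1:-→d2:-→d3:-→d4:-→d5:-→d6:-→d7:-→d8:-→d9:-→d10:-→d11:-→d12:H0  best=H0
  ? 83.16.43.249  path d0:H2→d1:-→d2:-→d3:-→d4:-→d5:-→d6:-→d7:-→d8:-→d9:-→d10:-→d11:-→d12:H0  best=H0
  add 83.20.66.251/32 -> H1 at depth 32
  add 83.20.0.0/16 -> H0 at depth 16
  add 222.178.63.98/32 -> H2 at depth 32
  add 83.20.64.0/21 -> H2 at depth 21
  - 83.20.64.0/21 clear@21
  add 83.20.66.248/29 -> H0 at depth 29
  add 135.3.128.0/20 -> H0 at depth 20
  ? 83.16.145.176  path d0:H2→d1:-→d2:-→d3:-→d4:-→d5:-→d6:-→d7:-→d8:-→d9:-→d10:-→d11:-→d12:H0→d13:-  best=H0
  ? 83.16.0.2  path d0:H2→d1:-→d2:-→d3:-→d4:-→d5:-→d6:-→d7:-→d8:-→d9:-→d10:-→d11:-→d12:H0→d13:-  best=H0
  ? 83.20.0.1  path d0:H2→d1:-→d2:-→d3:-→d4:-→d5:-→d6:-→d7:-→d8:-→d9:-→d10:-→d11:-→d12:H0→d13:-→d14:-→d15:-→d16:H0→d17:-  best=H0
  add 83.16.0.0/12 -> H2 at depth 12
  ? 222.178.56.0  path d0:H2→d1:-→d2:-→d3:-→d4:-→d5:-→d6:-→d7:-→d8:-→d9:-→d10:-→d11:-→d12:-→d13:-→d14:-→d15:-→d16:-→d17:-→d18:-→d19:-→d20:-→d21:H2  best=H2
  add 0.0.0.0/0 -> H2 at depth 0
  add 0.0.0.0/0 -> H1 at depth 0
  ? 222.178.63.98  path d0:H1→d1:-→d2:-→d3:-→d4:-→d5:-→d6:-→d7:-→d8:-→d9:-→d10:-→d11:-→d12:-→d13:-→d14:-→d15:-→d16:-→d17:-→d18:-→d19:-→d20:-→d21:H2→d22:-→d23:-→d24:-→d25:-→d26:-→d27:-→d28:-→d29:-→d30:-→d31:-→d32:H2  best=H2
  add 83.16.0.0/12 -> H1 at depth 12
  add 222.0.0.0/8 -> H1 at depth 8
  ? 83.20.66.251  path d0:H1→d1:-→d2:-→d3:-→d4:-→d5:-→d6:-→d7:-→d8:-→d9:-→d10:-→d11:-→d12:H1→d13:-→d14:-→d15:-→d16:H0→d17:-→d18:-→d19:-→d20:-→d21:-→d22:-→d23:-→d24:-→d25:-→d26:-→d27:-→d28:-→d29:H0→d30:-→d31:-→d32:H1  best=H1
  add 222.178.0.0/16 -> H0 at depth 16
  add 135.3.128.0/20 -> H1 at depth 20
  ? 135.3.128.2  path d0:H1→d1:-→d2:-→d3:-→d4:-→d5:-→d6:-→d7:-→d8:-→d9:-→d10:-→d11:-→d12:-→d13:-→d14:-→d15:-→d16:-→d17:-→d18:-→d19:-→d20:H1  best=H1
  add 222.178.48.0/20 -> H2 at depth 20
  add 222.0.0.0/8 -> H0 at depth 8
  add 135.3.136.0/21 -> H0 at depth 21
  add 83.20.64.0/20 -> H1 at depth 20
  - 83.20.0.0/16 clear@16
  add 222.178.63.0/24 -> H2 at depth 24
  ? 135.3.128.1  path d0:H1→d1:-→d2:-→d3:-→d4:-→d5:-→d6:-→d7:-→d8:-→d9:-→d10:-→d11:-→d12:-→d13:-→d14:-→d15:-→d16:-→d17:-→d18:-→d19:-→d20:H1  best=H1
  add 0.0.0.0/0 -> H0 at depth 0

== LOOKUPS ==
["H2","H2","H0","H0","H0","H0","H0","H2","H2","H1","H1","H1"]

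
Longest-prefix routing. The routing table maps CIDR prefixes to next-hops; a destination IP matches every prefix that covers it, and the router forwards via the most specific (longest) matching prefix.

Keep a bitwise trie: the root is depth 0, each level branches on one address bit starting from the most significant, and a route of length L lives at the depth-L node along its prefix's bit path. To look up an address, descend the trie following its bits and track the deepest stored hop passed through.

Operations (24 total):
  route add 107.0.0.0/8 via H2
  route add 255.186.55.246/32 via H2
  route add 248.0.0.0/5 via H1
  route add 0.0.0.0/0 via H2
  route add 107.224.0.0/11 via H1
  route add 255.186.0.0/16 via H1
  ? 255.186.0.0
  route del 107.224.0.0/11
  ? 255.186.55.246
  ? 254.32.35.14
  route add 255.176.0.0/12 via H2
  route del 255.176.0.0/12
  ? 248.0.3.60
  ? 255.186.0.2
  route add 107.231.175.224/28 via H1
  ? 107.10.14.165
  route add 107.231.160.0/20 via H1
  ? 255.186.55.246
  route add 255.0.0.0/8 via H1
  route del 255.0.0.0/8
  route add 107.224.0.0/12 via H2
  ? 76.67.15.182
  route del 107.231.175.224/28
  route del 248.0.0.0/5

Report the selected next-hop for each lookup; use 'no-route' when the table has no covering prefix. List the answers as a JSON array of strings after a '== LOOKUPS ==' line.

Trace:
  + 107.0.0.0/8 (H2) depth=8
  + 255.186.55.246/32 (H2) depth=32
  + 248.0.0.0/5 (H1) depth=5
  + 0.0.0.0/0 (H2) depth=0
  + 107.224.0.0/11 (H1) depth=11
  + 255.186.0.0/16 (H1) depth=16
  Q 255.186.0.0: descend 111111111011101000 ; hops seen [H2,H1,H1] ; pick H1
  - 107.224.0.0/11 clear@11
  Q 255.186.55.246: descend 11111111101110100011011111110110 ; hops seen [H2,H1,H1,H2] ; pick H2
  Q 254.32.35.14: descend 1111111 ; hops seen [H2,H1] ; pick H1
  + 255.176.0.0/12 (H2) depth=12
  - 255.176.0.0/12 clear@12
  Q 248.0.3.60: descend 11111 ; hops seen [H2,H1] ; pick H1
  Q 255.186.0.2: descend 111111111011101000 ; hops seen [H2,H1,H1] ; pick H1
  + 107.231.175.224/28 (H1) depth=28
  Q 107.10.14.165: descend 01101011 ; hops seen [H2,H2] ; pick H2
  + 107.231.160.0/20 (H1) depth=20
  Q 255.186.55.246: descend 11111111101110100011011111110110 ; hops seen [H2,H1,H1,H2] ; pick H2
  + 255.0.0.0/8 (H1) depth=8
  - 255.0.0.0/8 clear@8
  + 107.224.0.0/12 (H2) depth=12
  Q 76.67.15.182: descend 01 ; hops seen [H2] ; pick H2
  - 107.231.175.224/28 clear@28
  - 248.0.0.0/5 clear@5

== LOOKUPS ==
["H1","H2","H1","H1","H1","H2","H2","H2"]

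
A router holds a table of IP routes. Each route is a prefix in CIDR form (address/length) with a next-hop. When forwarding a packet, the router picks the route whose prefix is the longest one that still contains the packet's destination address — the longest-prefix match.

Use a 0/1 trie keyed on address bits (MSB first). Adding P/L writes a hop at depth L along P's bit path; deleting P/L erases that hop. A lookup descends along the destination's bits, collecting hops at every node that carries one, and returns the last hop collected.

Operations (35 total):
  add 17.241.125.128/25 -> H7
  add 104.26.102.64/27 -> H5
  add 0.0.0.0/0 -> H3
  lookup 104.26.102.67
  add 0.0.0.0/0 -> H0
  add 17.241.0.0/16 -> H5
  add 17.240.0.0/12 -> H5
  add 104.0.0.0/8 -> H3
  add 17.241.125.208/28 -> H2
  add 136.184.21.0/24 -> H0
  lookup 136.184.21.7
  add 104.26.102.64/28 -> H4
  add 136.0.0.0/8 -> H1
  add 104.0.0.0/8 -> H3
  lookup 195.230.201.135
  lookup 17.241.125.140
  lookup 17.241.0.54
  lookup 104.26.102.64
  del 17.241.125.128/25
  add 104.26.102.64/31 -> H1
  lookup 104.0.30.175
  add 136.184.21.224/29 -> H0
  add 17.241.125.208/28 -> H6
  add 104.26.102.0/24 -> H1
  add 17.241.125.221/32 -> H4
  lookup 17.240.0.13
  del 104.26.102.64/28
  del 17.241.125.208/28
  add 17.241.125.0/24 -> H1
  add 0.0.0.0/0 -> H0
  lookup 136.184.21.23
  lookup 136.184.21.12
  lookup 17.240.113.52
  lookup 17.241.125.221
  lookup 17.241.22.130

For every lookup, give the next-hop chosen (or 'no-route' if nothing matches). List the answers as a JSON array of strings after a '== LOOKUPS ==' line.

Process each operation:
  add 17.241.125.128/25 -> H7 at depth 25
  add 104.26.102.64/27 -> H5 at depth 27
  add 0.0.0.0/0 -> H3 at depth 0
  ? 104.26.102.67  path d0:H3→d1:-→d2:-→d3:-→d4:-→d5:-→d6:-→d7:-→d8:-→d9:-→d10:-→d11:-→d12:-→d13:-→d14:-→d15:-→d16:-→d17:-→d18:-→d19:-→d20:-→d21:-→d22:-→d23:-→d24:-→d25:-→d26:-→d27:H5  best=H5
  add 0.0.0.0/0 -> H0 at depth 0
  add 17.241.0.0/16 -> H5 at depth 16
  add 17.240.0.0/12 -> H5 at depth 12
  add 104.0.0.0/8 -> H3 at depth 8
  add 17.241.125.208/28 -> H2 at depth 28
  add 136.184.21.0/24 -> H0 at depth 24
  ? 136.184.21.7  path d0:H0→d1:-→d2:-→d3:-→d4:-→d5:-→d6:-→d7:-→d8:-→d9:-→d10:-→d11:-→d12:-→d13:-→d14:-→d15:-→d16:-→d17:-→d18:-→d19:-→d20:-→d21:-→d22:-→d23:-→d24:H0  best=H0
  add 104.26.102.64/28 -> H4 at depth 28
  add 136.0.0.0/8 -> H1 at depth 8
  add 104.0.0.0/8 -> H3 at depth 8
  ? 195.230.201.135  path d0:H0→d1:-  best=H0
  ? 17.241.125.140  path d0:H0→d1:-→d2:-→d3:-→d4:-→d5:-→d6:-→d7:-→d8:-→d9:-→d10:-→d11:-→d12:H5→d13:-→d14:-→d15:-→d16:H5→d17:-→d18:-→d19:-→d20:-→d21:-→d22:-→d23:-→d24:-→d25:H7  best=H7
  ? 17.241.0.54  path d0:H0→d1:-→d2:-→d3:-→d4:-→d5:-→d6:-→d7:-→d8:-→d9:-→d10:-→d11:-→d12:H5→d13:-→d14:-→d15:-→d16:H5→d17:-  best=H5
  ? 104.26.102.64  path d0:H0→d1:-→d2:-→d3:-→d4:-→d5:-→d6:-→d7:-→d8:H3→d9:-→d10:-→d11:-→d12:-→d13:-→d14:-→d15:-→d16:-→d17:-→d18:-→d19:-→d20:-→d21:-→d22:-→d23:-→d24:-→d25:-→d26:-→d27:H5→d28:H4  best=H4
  - 17.241.125.128/25 clear@25
  add 104.26.102.64/31 -> H1 at depth 31
  ? 104.0.30.175  path d0:H0→d1:-→d2:-→d3:-→d4:-→d5:-→d6:-→d7:-→d8:H3→d9:-→d10:-→d11:-  best=H3
  add 136.184.21.224/29 -> H0 at depth 29
  add 17.241.125.208/28 -> H6 at depth 28
  add 104.26.102.0/24 -> H1 at depth 24
  add 17.241.125.221/32 -> H4 at depth 32
  ? 17.240.0.13  path d0:H0→d1:-→d2:-→d3:-→d4:-→d5:-→d6:-→d7:-→d8:-→d9:-→d10:-→d11:-→d12:H5→d13:-→d14:-→d15:-  best=H5
  - 104.26.102.64/28 clear@28
  - 17.241.125.208/28 clear@28
  add 17.241.125.0/24 -> H1 at depth 24
  add 0.0.0.0/0 -> H0 at depth 0
  ? 136.184.21.23  path d0:H0→d1:-→d2:-→d3:-→d4:-→d5:-→d6:-→d7:-→d8:H1→d9:-→d10:-→d11:-→d12:-→d13:-→d14:-→d15:-→d16:-→d17:-→d18:-→d19:-→d20:-→d21:-→d22:-→d23:-→d24:H0  best=H0
  ? 136.184.21.12  path d0:H0→d1:-→d2:-→d3:-→d4:-→d5:-→d6:-→d7:-→d8:H1→d9:-→d10:-→d11:-→d12:-→d13:-→d14:-→d15:-→d16:-→d17:-→d18:-→d19:-→d20:-→d21:-→d22:-→d23:-→d24:H0  best=H0
  ? 17.240.113.52  path d0:H0→d1:-→d2:-→d3:-→d4:-→d5:-→d6:-→d7:-→d8:-→d9:-→d10:-→d11:-→d12:H5→d13:-→d14:-→d15:-  best=H5
  ? 17.241.125.221  path d0:H0→d1:-→d2:-→d3:-→d4:-→d5:-→d6:-→d7:-→d8:-→d9:-→d10:-→d11:-→d12:H5→d13:-→d14:-→d15:-→d16:H5→d17:-→d18:-→d19:-→d20:-→d21:-→d22:-→d23:-→d24:H1→d25:-→d26:-→d27:-→d28:-→d29:-→d30:-→d31:-→d32:H4  best=H4
  ? 17.241.22.130  path d0:H0→d1:-→d2:-→d3:-→d4:-→d5:-→d6:-→d7:-→d8:-→d9:-→d10:-→d11:-→d12:H5→d13:-→d14:-→d15:-→d16:H5→d17:-  best=H5

== LOOKUPS ==
["H5","H0","H0","H7","H5","H4","H3","H5","H0","H0","H5","H4","H5"]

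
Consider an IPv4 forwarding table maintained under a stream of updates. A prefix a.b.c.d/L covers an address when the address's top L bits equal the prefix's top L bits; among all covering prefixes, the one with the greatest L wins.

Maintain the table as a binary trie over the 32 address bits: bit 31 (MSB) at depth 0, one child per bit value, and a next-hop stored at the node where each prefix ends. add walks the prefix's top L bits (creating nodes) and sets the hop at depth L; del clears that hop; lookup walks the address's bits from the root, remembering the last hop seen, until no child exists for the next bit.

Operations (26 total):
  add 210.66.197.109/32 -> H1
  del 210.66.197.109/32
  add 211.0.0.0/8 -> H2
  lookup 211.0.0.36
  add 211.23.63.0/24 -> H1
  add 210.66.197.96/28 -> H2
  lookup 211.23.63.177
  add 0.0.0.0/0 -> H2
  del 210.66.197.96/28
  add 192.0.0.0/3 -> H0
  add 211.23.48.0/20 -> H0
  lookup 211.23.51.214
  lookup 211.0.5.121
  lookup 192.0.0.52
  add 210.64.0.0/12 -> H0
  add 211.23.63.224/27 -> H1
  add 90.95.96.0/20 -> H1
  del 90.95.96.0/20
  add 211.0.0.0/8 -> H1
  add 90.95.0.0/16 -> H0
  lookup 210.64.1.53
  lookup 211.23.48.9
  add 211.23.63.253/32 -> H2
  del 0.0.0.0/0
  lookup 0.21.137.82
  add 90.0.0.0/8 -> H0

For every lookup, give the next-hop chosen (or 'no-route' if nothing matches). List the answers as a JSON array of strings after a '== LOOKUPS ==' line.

Apply in order:
  add 210.66.197.109/32 -> H1 at depth 32
  - 210.66.197.109/32 clear@32
  add 211.0.0.0/8 -> H2 at depth 8
  ? 211.0.0.36  path d0:-→d1:-→d2:-→d3:-→d4:-→d5:-→d6:-→d7:-→d8:H2  best=H2
  add 211.23.63.0/24 -> H1 at depth 24
  add 210.66.197.96/28 -> H2 at depth 28
  ? 211.23.63.177  path d0:-→d1:-→d2:-→d3:-→d4:-→d5:-→d6:-→d7:-→d8:H2→d9:-→d10:-→d11:-→d12:-→d13:-→d14:-→d15:-→d16:-→d17:-→d18:-→d19:-→d20:-→d21:-→d22:-→d23:-→d24:H1  best=H1
  add 0.0.0.0/0 -> H2 at depth 0
  - 210.66.197.96/28 clear@28
  add 192.0.0.0/3 -> H0 at depth 3
  add 211.23.48.0/20 -> H0 at depth 20
  ? 211.23.51.214  path d0:H2→d1:-→d2:-→d3:H0→d4:-→d5:-→d6:-→d7:-→d8:H2→d9:-→d10:-→d11:-→d12:-→d13:-→d14:-→d15:-→d16:-→d17:-→d18:-→d19:-→d20:H0  best=H0
  ? 211.0.5.121  path d0:H2→d1:-→d2:-→d3:H0→d4:-→d5:-→d6:-→d7:-→d8:H2→d9:-→d10:-→d11:-  best=H2
  ? 192.0.0.52  path d0:H2→d1:-→d2:-→d3:H0  best=H0
  add 210.64.0.0/12 -> H0 at depth 12
  add 211.23.63.224/27 -> H1 at depth 27
  add 90.95.96.0/20 -> H1 at depth 20
  - 90.95.96.0/20 clear@20
  add 211.0.0.0/8 -> H1 at depth 8
  add 90.95.0.0/16 -> H0 at depth 16
  ? 210.64.1.53  path d0:H2→d1:-→d2:-→d3:H0→d4:-→d5:-→d6:-→d7:-→d8:-→d9:-→d10:-→d11:-→d12:H0→d13:-→d14:-  best=H0
  ? 211.23.48.9  path d0:H2→d1:-→d2:-→d3:H0→d4:-→d5:-→d6:-→d7:-→d8:H1→d9:-→d10:-→d11:-→d12:-→d13:-→d14:-→d15:-→d16:-→d17:-→d18:-→d19:-→d20:H0  best=H0
  add 211.23.63.253/32 -> H2 at depth 32
  - 0.0.0.0/0 clear@0
  ? 0.21.137.82  path d0:-→d1:-  best=no-route
  add 90.0.0.0/8 -> H0 at depth 8

== LOOKUPS ==
["H2","H1","H0","H2","H0","H0","H0","no-route"]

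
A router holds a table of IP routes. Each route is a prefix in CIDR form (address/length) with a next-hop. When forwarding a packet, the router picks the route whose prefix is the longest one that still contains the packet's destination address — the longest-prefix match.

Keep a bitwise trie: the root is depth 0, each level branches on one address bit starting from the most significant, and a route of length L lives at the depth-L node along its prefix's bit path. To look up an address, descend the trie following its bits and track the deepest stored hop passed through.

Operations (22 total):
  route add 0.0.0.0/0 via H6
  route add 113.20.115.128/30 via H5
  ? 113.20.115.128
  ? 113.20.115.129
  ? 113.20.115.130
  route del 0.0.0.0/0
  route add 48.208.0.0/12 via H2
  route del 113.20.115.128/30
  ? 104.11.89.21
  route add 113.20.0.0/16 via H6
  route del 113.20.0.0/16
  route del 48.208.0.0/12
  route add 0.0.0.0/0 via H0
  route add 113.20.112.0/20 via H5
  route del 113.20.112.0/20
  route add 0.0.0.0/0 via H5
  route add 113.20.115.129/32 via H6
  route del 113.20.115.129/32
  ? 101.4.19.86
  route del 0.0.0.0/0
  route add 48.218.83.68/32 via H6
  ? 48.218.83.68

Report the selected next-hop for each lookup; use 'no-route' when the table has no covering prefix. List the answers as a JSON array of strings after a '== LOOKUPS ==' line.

Trace:
  add 0.0.0.0/0 -> H6 at depth 0
  add 113.20.115.128/30 -> H5 at depth 30
  lookup 113.20.115.128: bits 011100010001010001110011100000 walk d0:H6→d1:-→d2:-→d3:-→d4:-→d5:-→d6:-→d7:-→d8:-→d9:-→d10:-→d11:-→d12:-→d13:-→d14:-→d15:-→d16:-→d17:-→d18:-→d19:-→d20:-→d21:-→d22:-→d23:-→d24:-→d25:-→d26:-→d27:-→d28:-→d29:-→d30:H5 -> H5
  lookup 113.20.115.129: bits 011100010001010001110011100000 walk d0:H6→d1:-→d2:-→d3:-→d4:-→d5:-→d6:-→d7:-→d8:-→d9:-→d10:-→d11:-→d12:-→d13:-→d14:-→d15:-→d16:-→d17:-→d18:-→d19:-→d20:-→d21:-→d22:-→d23:-→d24:-→d25:-→d26:-→d27:-→d28:-→d29:-→d30:H5 -> H5
  lookup 113.20.115.130: bits 011100010001010001110011100000 walk d0:H6→d1:-→d2:-→d3:-→d4:-→d5:-→d6:-→d7:-→d8:-→d9:-→d10:-→d11:-→d12:-→d13:-→d14:-→d15:-→d16:-→d17:-→d18:-→d19:-→d20:-→d21:-→d22:-→d23:-→d24:-→d25:-→d26:-→d27:-→d28:-→d29:-→d30:H5 -> H5
  - 0.0.0.0/0 clear@0
  add 48.208.0.0/12 -> H2 at depth 12
  - 113.20.115.128/30 clear@30
  lookup 104.11.89.21: bits 011 walk d0:-→d1:-→d2:-→d3:- -> no-route
  add 113.20.0.0/16 -> H6 at depth 16
  - 113.20.0.0/16 clear@16
  - 48.208.0.0/12 clear@12
  add 0.0.0.0/0 -> H0 at depth 0
  add 113.20.112.0/20 -> H5 at depth 20
  - 113.20.112.0/20 clear@20
  add 0.0.0.0/0 -> H5 at depth 0
  add 113.20.115.129/32 -> H6 at depth 32
  - 113.20.115.129/32 clear@32
  lookup 101.4.19.86: bits 011 walk d0:H5→d1:-→d2:-→d3:- -> H5
  - 0.0.0.0/0 clear@0
  add 48.218.83.68/32 -> H6 at depth 32
  lookup 48.218.83.68: bits 00110000110110100101001101000100 walk d0:-→d1:-→d2:-→d3:-→d4:-→d5:-→d6:-→d7:-→d8:-→d9:-→d10:-→d11:-→d12:-→d13:-→d14:-→d15:-→d16:-→d17:-→d18:-→d19:-→d20:-→d21:-→d22:-→d23:-→d24:-→d25:-→d26:-→d27:-→d28:-→d29:-→d30:-→d31:-→d32:H6 -> H6

== LOOKUPS ==
["H5","H5","H5","no-route","H5","H6"]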